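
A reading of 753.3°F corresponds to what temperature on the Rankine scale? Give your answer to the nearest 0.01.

In Celsius: (753.3 - 32) × 5/9 = 400.7222°C.
In Rankine: 400.7222 × 1.8 + 491.67 = 1212.97°R.

1212.97°R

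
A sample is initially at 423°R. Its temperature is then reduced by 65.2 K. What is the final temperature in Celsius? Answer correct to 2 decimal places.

-103.35°C

Initial temperature in Celsius: (423 - 491.67) × 5/9 = -38.1500°C.
The 65.2 K change is an interval; Kelvin and Celsius degrees are the same size, so ΔC = -65.2°C.
Final Celsius temperature: -38.1500 - 65.2000 = -103.3500°C.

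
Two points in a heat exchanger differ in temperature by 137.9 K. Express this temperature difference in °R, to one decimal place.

248.2°R

Only the scale ratio 1.8 matters for a change in temperature.
137.9 × 1.8 = 248.2.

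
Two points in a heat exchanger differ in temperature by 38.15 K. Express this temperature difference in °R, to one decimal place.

For a temperature interval the offset drops out; only the factor 1.8 applies.
38.15 × 1.8 = 68.7.

68.7°R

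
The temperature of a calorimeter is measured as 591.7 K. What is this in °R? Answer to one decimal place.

1065.1°R

In Celsius: 591.7 - 273.15 = 318.5500°C.
In Rankine: 318.5500 × 1.8 + 491.67 = 1065.1°R.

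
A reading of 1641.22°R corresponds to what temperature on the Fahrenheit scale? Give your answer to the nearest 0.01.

1181.55°F

In Celsius: (1641.22 - 491.67) × 5/9 = 638.6389°C.
In Fahrenheit: 638.6389 × 1.8 + 32 = 1181.55°F.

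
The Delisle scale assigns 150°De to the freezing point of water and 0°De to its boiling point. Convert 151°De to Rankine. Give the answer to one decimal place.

Linear interpolation between the fixed points: C = (151 - 150) × 100 / (0 - 150) = -0.6667°C.
Then -0.6667 × 1.8 + 491.67 = 490.5°R.

490.5°R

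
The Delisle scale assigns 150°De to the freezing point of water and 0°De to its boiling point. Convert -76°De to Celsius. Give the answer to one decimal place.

150.7°C

Linear interpolation between the fixed points: C = (-76 - 150) × 100 / (0 - 150) = 150.6667°C.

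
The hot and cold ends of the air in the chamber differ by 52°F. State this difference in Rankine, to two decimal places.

52.00°R

Fahrenheit and Rankine degrees are the same size, so the interval is unchanged: 52.00.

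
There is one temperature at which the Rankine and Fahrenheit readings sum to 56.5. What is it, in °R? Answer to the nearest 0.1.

Let R be the Rankine reading. The Fahrenheit reading is F = 1·R - 459.67.
Require R + F = 56.5: (2)·R - 459.67 = 56.5.
R = (56.5 + 459.67) / (2) = 258.1.

258.1°R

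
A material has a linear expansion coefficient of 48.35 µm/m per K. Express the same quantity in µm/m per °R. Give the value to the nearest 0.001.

26.861 µm/m per °R

Since only a temperature interval is involved, the additive offset between the scales drops out.
A change of 1°R is a change of 5/9 K, so per °R the value is 48.35 × 5/9 = 26.861.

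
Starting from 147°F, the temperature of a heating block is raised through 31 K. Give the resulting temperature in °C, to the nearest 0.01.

94.89°C

Initial temperature in Celsius: (147 - 32) × 5/9 = 63.8889°C.
The 31 K change is an interval; Kelvin and Celsius degrees are the same size, so ΔC = +31°C.
Final Celsius temperature: 63.8889 + 31.0000 = 94.8889°C.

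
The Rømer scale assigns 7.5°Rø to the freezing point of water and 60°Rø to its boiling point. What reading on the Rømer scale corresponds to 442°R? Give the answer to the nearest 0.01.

First in Celsius: (442 - 491.67) × 5/9 = -27.5944°C.
Linearly onto the Rømer scale: 7.5 + (-27.5944 / 100) × (60 - 7.5) = -6.99°Rø.

-6.99°Rø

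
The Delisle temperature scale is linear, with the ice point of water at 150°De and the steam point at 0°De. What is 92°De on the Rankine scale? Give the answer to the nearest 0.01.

Linear interpolation between the fixed points: C = (92 - 150) × 100 / (0 - 150) = 38.6667°C.
Then 38.6667 × 1.8 + 491.67 = 561.27°R.

561.27°R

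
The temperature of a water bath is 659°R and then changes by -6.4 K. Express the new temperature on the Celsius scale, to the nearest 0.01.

Initial temperature in Celsius: (659 - 491.67) × 5/9 = 92.9611°C.
The 6.4 K change is an interval; Kelvin and Celsius degrees are the same size, so ΔC = -6.4°C.
Final Celsius temperature: 92.9611 - 6.4000 = 86.5611°C.

86.56°C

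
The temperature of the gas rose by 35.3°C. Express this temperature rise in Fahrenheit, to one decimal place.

63.5°F

An interval of 1°C corresponds to 1.8°F.
35.3 × 1.8 = 63.5.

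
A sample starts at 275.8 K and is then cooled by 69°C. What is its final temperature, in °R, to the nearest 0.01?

372.24°R

Initial temperature in Celsius: 275.8 - 273.15 = 2.6500°C.
Final Celsius temperature: 2.6500 - 69.0000 = -66.3500°C.
In Rankine: -66.3500 × 1.8 + 491.67 = 372.24°R.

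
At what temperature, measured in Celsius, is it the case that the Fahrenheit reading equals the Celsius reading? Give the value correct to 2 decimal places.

Let C be the Celsius reading. The Fahrenheit reading is F = 1.8·C + 32.
Set F = C: 1.8·C + 32 = C.
(0.8)·C = -32  ⇒  C = -40.00.

-40.00°C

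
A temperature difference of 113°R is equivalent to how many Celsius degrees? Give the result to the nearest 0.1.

An interval of 1°R corresponds to 5/9°C.
113 × 5/9 = 62.8.

62.8°C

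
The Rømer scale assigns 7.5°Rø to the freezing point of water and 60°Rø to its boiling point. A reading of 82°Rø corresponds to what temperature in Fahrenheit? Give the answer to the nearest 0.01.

Linear interpolation between the fixed points: C = (82 - 7.5) × 100 / (60 - 7.5) = 141.9048°C.
Then 141.9048 × 1.8 + 32 = 287.43°F.

287.43°F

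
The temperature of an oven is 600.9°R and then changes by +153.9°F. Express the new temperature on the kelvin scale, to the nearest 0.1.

419.3 K

Initial temperature in Celsius: (600.9 - 491.67) × 5/9 = 60.6833°C.
The 153.9°F change is an interval, so only the factor 5/9 applies: +153.9 × 5/9 = +85.5000°C.
Final Celsius temperature: 60.6833 + 85.5000 = 146.1833°C.
In kelvin: 146.1833 + 273.15 = 419.3 K.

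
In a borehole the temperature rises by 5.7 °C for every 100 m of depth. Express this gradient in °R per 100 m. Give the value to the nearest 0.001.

10.260 °R/100 m

Since only a temperature interval is involved, the additive offset between the scales drops out.
A change of 1°C is a change of 1.8°R, so 5.7 × 1.8 = 10.260.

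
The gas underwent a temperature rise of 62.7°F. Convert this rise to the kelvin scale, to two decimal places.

An interval of 1°F corresponds to 5/9 K.
62.7 × 5/9 = 34.83.

34.83 K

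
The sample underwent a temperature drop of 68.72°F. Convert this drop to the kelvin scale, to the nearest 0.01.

For a temperature interval the offset drops out; only the factor 5/9 applies.
68.72 × 5/9 = 38.18.

38.18 K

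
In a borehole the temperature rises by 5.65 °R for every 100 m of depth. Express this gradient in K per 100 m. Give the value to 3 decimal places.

The quantity depends on a temperature interval, so only the ratio of degree sizes applies; the offset between the scales is irrelevant.
A change of 1°R is a change of 5/9 K, so 5.65 × 5/9 = 3.139.

3.139 K/100 m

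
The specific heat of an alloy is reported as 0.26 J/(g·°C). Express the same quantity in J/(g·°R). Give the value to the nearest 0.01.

0.14 J/(g·°R)

Since only a temperature interval is involved, the additive offset between the scales drops out.
A change of 1°R is a change of 5/9°C, so per °R the value is 0.26 × 5/9 = 0.14.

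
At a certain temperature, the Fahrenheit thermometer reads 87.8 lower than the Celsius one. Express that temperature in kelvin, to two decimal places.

123.40 K

Let x be the Celsius reading; then the Fahrenheit reading is 1.8·x + 32.
(1.8·x + 32) - x = -87.8  ⇒  (0.8)·x = -119.8  ⇒  x = -149.7500°C.
In kelvin: -149.7500 + 273.15 = 123.40 K.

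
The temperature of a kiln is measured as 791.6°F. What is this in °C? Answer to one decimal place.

In Celsius: (791.6 - 32) × 5/9 = 422.0000°C.

422.0°C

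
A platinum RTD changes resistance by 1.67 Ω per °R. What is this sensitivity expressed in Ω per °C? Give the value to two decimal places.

The quantity depends on a temperature interval, so only the ratio of degree sizes applies; the offset between the scales is irrelevant.
A change of 1°C is a change of 1.8°R, so per °C the value is 1.67 × 1.8 = 3.01.

3.01 Ω per °C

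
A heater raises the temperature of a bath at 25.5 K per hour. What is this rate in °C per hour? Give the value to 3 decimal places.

The quantity depends on a temperature interval, so only the ratio of degree sizes applies; the offset between the scales is irrelevant.
A change of 1 K is a change of 1°C, so 25.5 × 1 = 25.500.

25.500 °C/hour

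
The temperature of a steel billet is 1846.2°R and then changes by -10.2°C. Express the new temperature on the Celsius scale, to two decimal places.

Initial temperature in Celsius: (1846.2 - 491.67) × 5/9 = 752.5167°C.
Final Celsius temperature: 752.5167 - 10.2000 = 742.3167°C.

742.32°C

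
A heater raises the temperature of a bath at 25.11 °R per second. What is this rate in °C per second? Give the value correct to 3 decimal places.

13.950 °C/second

Since only a temperature interval is involved, the additive offset between the scales drops out.
A change of 1°R is a change of 5/9°C, so 25.11 × 5/9 = 13.950.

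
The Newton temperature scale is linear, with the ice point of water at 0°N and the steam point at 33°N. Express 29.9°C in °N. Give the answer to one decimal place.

Linearly onto the Newton scale: 0 + (29.9000 / 100) × (33 - 0) = 9.9°N.

9.9°N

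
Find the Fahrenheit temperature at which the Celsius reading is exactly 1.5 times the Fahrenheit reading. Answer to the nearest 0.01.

Let F be the Fahrenheit reading. The Celsius reading is C = 5/9·F - 17.7778.
Require C = 1.5·F: 5/9·F - 17.7778 = 1.5·F.
(-17/18)·F = 17.7778  ⇒  F = -18.82.

-18.82°F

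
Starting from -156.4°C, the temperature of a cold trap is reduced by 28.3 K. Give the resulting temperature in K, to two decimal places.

88.45 K

The 28.3 K change is an interval; Kelvin and Celsius degrees are the same size, so ΔC = -28.3°C.
Final Celsius temperature: -156.4000 - 28.3000 = -184.7000°C.
In kelvin: -184.7000 + 273.15 = 88.45 K.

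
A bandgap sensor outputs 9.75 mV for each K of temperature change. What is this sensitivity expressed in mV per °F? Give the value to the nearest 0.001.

5.417 mV per °F

The quantity depends on a temperature interval, so only the ratio of degree sizes applies; the offset between the scales is irrelevant.
A change of 1°F is a change of 5/9 K, so per °F the value is 9.75 × 5/9 = 5.417.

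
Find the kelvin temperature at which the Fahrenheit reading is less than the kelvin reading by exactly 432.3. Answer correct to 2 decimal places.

Let K be the kelvin reading. The Fahrenheit reading is F = 1.8·K - 459.67.
Require F - K = -432.3: (0.8)·K - 459.67 = -432.3.
K = (-432.3 + 459.67) / (0.8) = 34.21.

34.21 K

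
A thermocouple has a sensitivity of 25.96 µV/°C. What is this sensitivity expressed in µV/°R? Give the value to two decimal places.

14.42 µV/°R

Since only a temperature interval is involved, the additive offset between the scales drops out.
A change of 1°R is a change of 5/9°C, so per °R the value is 25.96 × 5/9 = 14.42.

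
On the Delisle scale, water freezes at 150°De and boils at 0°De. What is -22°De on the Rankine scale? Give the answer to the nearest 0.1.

698.1°R

Linear interpolation between the fixed points: C = (-22 - 150) × 100 / (0 - 150) = 114.6667°C.
Then 114.6667 × 1.8 + 491.67 = 698.1°R.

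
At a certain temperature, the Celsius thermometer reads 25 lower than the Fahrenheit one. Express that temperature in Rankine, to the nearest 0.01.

Let x be the Fahrenheit reading; then the Celsius reading is 5/9·x - 17.7778.
(5/9·x - 17.7778) - x = -25  ⇒  (-4/9)·x = -65/9  ⇒  x = 16.2500°F.
In Celsius: (16.25 - 32) × 5/9 = -8.7500°C.
In Rankine: -8.7500 × 1.8 + 491.67 = 475.92°R.

475.92°R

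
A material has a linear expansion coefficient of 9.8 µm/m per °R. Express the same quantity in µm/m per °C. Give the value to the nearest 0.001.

17.640 µm/m per °C

Since only a temperature interval is involved, the additive offset between the scales drops out.
A change of 1°C is a change of 1.8°R, so per °C the value is 9.8 × 1.8 = 17.640.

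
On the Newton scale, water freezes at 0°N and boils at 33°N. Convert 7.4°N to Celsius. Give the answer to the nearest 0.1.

22.4°C

Linear interpolation between the fixed points: C = (7.4 - 0) × 100 / (33 - 0) = 22.4242°C.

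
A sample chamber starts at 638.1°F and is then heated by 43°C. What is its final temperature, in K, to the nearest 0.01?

Initial temperature in Celsius: (638.1 - 32) × 5/9 = 336.7222°C.
Final Celsius temperature: 336.7222 + 43.0000 = 379.7222°C.
In kelvin: 379.7222 + 273.15 = 652.87 K.

652.87 K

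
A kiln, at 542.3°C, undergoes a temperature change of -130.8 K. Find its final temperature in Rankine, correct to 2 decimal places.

1232.37°R

The 130.8 K change is an interval; Kelvin and Celsius degrees are the same size, so ΔC = -130.8°C.
Final Celsius temperature: 542.3000 - 130.8000 = 411.5000°C.
In Rankine: 411.5000 × 1.8 + 491.67 = 1232.37°R.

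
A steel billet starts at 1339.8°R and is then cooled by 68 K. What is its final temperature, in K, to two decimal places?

Initial temperature in Celsius: (1339.8 - 491.67) × 5/9 = 471.1833°C.
The 68 K change is an interval; Kelvin and Celsius degrees are the same size, so ΔC = -68°C.
Final Celsius temperature: 471.1833 - 68.0000 = 403.1833°C.
In kelvin: 403.1833 + 273.15 = 676.33 K.

676.33 K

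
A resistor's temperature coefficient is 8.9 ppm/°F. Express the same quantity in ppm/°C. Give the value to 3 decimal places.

16.020 ppm/°C

Since only a temperature interval is involved, the additive offset between the scales drops out.
A change of 1°C is a change of 1.8°F, so per °C the value is 8.9 × 1.8 = 16.020.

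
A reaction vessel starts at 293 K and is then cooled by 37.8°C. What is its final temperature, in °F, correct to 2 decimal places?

-0.31°F

Initial temperature in Celsius: 293 - 273.15 = 19.8500°C.
Final Celsius temperature: 19.8500 - 37.8000 = -17.9500°C.
In Fahrenheit: -17.9500 × 1.8 + 32 = -0.31°F.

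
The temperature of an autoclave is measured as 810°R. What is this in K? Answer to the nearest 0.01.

450.00 K

In Celsius: (810 - 491.67) × 5/9 = 176.8500°C.
In kelvin: 176.8500 + 273.15 = 450.00 K.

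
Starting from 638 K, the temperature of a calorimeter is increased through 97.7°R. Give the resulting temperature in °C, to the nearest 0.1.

Initial temperature in Celsius: 638 - 273.15 = 364.8500°C.
The 97.7°R change is an interval, so only the factor 5/9 applies: +97.7 × 5/9 = +54.2778°C.
Final Celsius temperature: 364.8500 + 54.2778 = 419.1278°C.

419.1°C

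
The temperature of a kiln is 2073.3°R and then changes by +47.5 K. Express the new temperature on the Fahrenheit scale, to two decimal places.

1699.13°F

Initial temperature in Celsius: (2073.3 - 491.67) × 5/9 = 878.6833°C.
The 47.5 K change is an interval; Kelvin and Celsius degrees are the same size, so ΔC = +47.5°C.
Final Celsius temperature: 878.6833 + 47.5000 = 926.1833°C.
In Fahrenheit: 926.1833 × 1.8 + 32 = 1699.13°F.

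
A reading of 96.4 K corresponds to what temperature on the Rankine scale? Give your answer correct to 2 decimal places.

In Celsius: 96.4 - 273.15 = -176.7500°C.
In Rankine: -176.7500 × 1.8 + 491.67 = 173.52°R.

173.52°R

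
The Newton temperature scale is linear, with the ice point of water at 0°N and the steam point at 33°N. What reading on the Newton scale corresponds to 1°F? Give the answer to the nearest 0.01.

-5.68°N

First in Celsius: (1 - 32) × 5/9 = -17.2222°C.
Linearly onto the Newton scale: 0 + (-17.2222 / 100) × (33 - 0) = -5.68°N.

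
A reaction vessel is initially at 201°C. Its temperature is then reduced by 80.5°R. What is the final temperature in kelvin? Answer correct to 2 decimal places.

The 80.5°R change is an interval, so only the factor 5/9 applies: -80.5 × 5/9 = -44.7222°C.
Final Celsius temperature: 201.0000 - 44.7222 = 156.2778°C.
In kelvin: 156.2778 + 273.15 = 429.43 K.

429.43 K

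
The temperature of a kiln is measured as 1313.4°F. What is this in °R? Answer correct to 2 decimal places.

1773.07°R

In Celsius: (1313.4 - 32) × 5/9 = 711.8889°C.
In Rankine: 711.8889 × 1.8 + 491.67 = 1773.07°R.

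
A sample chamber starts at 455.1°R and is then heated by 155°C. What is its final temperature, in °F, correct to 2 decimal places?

Initial temperature in Celsius: (455.1 - 491.67) × 5/9 = -20.3167°C.
Final Celsius temperature: -20.3167 + 155.0000 = 134.6833°C.
In Fahrenheit: 134.6833 × 1.8 + 32 = 274.43°F.

274.43°F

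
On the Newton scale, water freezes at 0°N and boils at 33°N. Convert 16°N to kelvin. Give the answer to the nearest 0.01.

Linear interpolation between the fixed points: C = (16 - 0) × 100 / (33 - 0) = 48.4848°C.
Then 48.4848 + 273.15 = 321.63 K.

321.63 K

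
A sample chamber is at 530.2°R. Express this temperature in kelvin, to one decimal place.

In Celsius: (530.2 - 491.67) × 5/9 = 21.4056°C.
In kelvin: 21.4056 + 273.15 = 294.6 K.

294.6 K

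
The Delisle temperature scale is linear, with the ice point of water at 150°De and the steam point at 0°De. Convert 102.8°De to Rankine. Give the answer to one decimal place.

548.3°R

Linear interpolation between the fixed points: C = (102.8 - 150) × 100 / (0 - 150) = 31.4667°C.
Then 31.4667 × 1.8 + 491.67 = 548.3°R.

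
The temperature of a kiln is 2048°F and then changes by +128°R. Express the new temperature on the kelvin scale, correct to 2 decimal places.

1464.26 K

Initial temperature in Celsius: (2048 - 32) × 5/9 = 1120.0000°C.
The 128°R change is an interval, so only the factor 5/9 applies: +128 × 5/9 = +71.1111°C.
Final Celsius temperature: 1120.0000 + 71.1111 = 1191.1111°C.
In kelvin: 1191.1111 + 273.15 = 1464.26 K.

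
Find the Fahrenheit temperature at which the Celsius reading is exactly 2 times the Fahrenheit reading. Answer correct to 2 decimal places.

-12.31°F

Let F be the Fahrenheit reading. The Celsius reading is C = 5/9·F - 17.7778.
Require C = 2·F: 5/9·F - 17.7778 = 2·F.
(-13/9)·F = 17.7778  ⇒  F = -12.31.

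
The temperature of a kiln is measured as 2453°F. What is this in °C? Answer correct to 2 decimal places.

1345.00°C

In Celsius: (2453 - 32) × 5/9 = 1345.0000°C.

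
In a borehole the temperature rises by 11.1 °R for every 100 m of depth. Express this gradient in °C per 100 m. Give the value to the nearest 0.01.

6.17 °C/100 m

The quantity depends on a temperature interval, so only the ratio of degree sizes applies; the offset between the scales is irrelevant.
A change of 1°R is a change of 5/9°C, so 11.1 × 5/9 = 6.17.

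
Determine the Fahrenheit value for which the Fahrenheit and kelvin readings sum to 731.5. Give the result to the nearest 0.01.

306.08°F

Let F be the Fahrenheit reading. The kelvin reading is K = 5/9·F + 255.372.
Require F + K = 731.5: (14/9)·F + 255.372 = 731.5.
F = (731.5 - 255.372) / (14/9) = 306.08.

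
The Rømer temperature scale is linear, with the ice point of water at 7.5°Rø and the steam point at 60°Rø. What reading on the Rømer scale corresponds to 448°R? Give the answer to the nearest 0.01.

First in Celsius: (448 - 491.67) × 5/9 = -24.2611°C.
Linearly onto the Rømer scale: 7.5 + (-24.2611 / 100) × (60 - 7.5) = -5.24°Rø.

-5.24°Rø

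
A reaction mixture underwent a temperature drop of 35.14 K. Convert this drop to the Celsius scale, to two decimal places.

Kelvin and Celsius degrees are the same size, so the interval is unchanged: 35.14.

35.14°C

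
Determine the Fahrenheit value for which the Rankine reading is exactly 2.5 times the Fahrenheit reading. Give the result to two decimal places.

Let F be the Fahrenheit reading. The Rankine reading is R = 1·F + 459.67.
Require R = 2.5·F: 1·F + 459.67 = 2.5·F.
(-1.5)·F = -459.67  ⇒  F = 306.45.

306.45°F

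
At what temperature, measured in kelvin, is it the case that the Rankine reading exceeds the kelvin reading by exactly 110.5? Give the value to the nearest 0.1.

Let K be the kelvin reading. The Rankine reading is R = 1.8·K.
Require R - K = 110.5: (0.8)·K = 110.5.
K = (110.5) / (0.8) = 138.1.

138.1 K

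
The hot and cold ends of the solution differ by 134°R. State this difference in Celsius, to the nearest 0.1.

74.4°C

An interval of 1°R corresponds to 5/9°C.
134 × 5/9 = 74.4.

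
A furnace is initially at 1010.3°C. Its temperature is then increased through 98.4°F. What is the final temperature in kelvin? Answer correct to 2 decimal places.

1338.12 K

The 98.4°F change is an interval, so only the factor 5/9 applies: +98.4 × 5/9 = +54.6667°C.
Final Celsius temperature: 1010.3000 + 54.6667 = 1064.9667°C.
In kelvin: 1064.9667 + 273.15 = 1338.12 K.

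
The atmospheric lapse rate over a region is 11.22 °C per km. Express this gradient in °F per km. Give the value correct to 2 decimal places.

20.20 °F/km

The quantity depends on a temperature interval, so only the ratio of degree sizes applies; the offset between the scales is irrelevant.
A change of 1°C is a change of 1.8°F, so 11.22 × 1.8 = 20.20.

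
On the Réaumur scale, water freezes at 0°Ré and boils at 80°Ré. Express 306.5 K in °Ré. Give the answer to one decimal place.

First in Celsius: 306.5 - 273.15 = 33.3500°C.
Linearly onto the Réaumur scale: 0 + (33.3500 / 100) × (80 - 0) = 26.7°Ré.

26.7°Ré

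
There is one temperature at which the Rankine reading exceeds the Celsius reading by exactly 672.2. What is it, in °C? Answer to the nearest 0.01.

Let C be the Celsius reading. The Rankine reading is R = 1.8·C + 491.67.
Require R - C = 672.2: (0.8)·C + 491.67 = 672.2.
C = (672.2 - 491.67) / (0.8) = 225.66.

225.66°C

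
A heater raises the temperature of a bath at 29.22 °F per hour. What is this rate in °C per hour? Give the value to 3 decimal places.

The quantity depends on a temperature interval, so only the ratio of degree sizes applies; the offset between the scales is irrelevant.
A change of 1°F is a change of 5/9°C, so 29.22 × 5/9 = 16.233.

16.233 °C/hour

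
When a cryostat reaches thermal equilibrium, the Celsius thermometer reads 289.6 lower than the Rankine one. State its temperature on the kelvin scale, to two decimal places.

20.56 K

Let x be the Rankine reading; then the Celsius reading is 5/9·x - 273.15.
(5/9·x - 273.15) - x = -289.6  ⇒  (-4/9)·x = -16.45  ⇒  x = 37.0125°R.
In Celsius: (37.0125 - 491.67) × 5/9 = -252.5875°C.
In kelvin: -252.5875 + 273.15 = 20.56 K.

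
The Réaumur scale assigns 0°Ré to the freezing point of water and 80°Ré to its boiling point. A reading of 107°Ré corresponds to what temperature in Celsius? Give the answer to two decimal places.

Linear interpolation between the fixed points: C = (107 - 0) × 100 / (80 - 0) = 133.7500°C.

133.75°C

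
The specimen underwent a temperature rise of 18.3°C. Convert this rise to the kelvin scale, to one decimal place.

18.3 K

Celsius and kelvin degrees are the same size, so the interval is unchanged: 18.3.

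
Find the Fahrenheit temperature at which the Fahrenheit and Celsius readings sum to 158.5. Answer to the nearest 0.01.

113.32°F

Let F be the Fahrenheit reading. The Celsius reading is C = 5/9·F - 17.7778.
Require F + C = 158.5: (14/9)·F - 17.7778 = 158.5.
F = (158.5 + 17.7778) / (14/9) = 113.32.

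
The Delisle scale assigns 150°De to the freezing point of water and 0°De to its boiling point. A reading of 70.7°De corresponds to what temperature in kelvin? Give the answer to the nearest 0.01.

Linear interpolation between the fixed points: C = (70.7 - 150) × 100 / (0 - 150) = 52.8667°C.
Then 52.8667 + 273.15 = 326.02 K.

326.02 K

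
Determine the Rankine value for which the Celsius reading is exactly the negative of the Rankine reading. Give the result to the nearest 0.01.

Let R be the Rankine reading. The Celsius reading is C = 5/9·R - 273.15.
Require C = -1·R: 5/9·R - 273.15 = -1·R.
(14/9)·R = 273.15  ⇒  R = 175.60.

175.60°R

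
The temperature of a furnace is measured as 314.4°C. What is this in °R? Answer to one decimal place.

In Rankine: 314.4000 × 1.8 + 491.67 = 1057.6°R.

1057.6°R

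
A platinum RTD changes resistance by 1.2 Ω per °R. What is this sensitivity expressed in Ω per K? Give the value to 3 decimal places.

2.160 Ω per K

Since only a temperature interval is involved, the additive offset between the scales drops out.
A change of 1 K is a change of 1.8°R, so per K the value is 1.2 × 1.8 = 2.160.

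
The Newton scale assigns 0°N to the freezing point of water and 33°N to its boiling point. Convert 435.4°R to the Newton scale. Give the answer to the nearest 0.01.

-10.32°N

First in Celsius: (435.4 - 491.67) × 5/9 = -31.2611°C.
Linearly onto the Newton scale: 0 + (-31.2611 / 100) × (33 - 0) = -10.32°N.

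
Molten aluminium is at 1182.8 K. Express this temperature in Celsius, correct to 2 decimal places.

909.65°C

In Celsius: 1182.8 - 273.15 = 909.6500°C.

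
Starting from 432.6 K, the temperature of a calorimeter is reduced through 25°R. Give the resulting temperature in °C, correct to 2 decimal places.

Initial temperature in Celsius: 432.6 - 273.15 = 159.4500°C.
The 25°R change is an interval, so only the factor 5/9 applies: -25 × 5/9 = -13.8889°C.
Final Celsius temperature: 159.4500 - 13.8889 = 145.5611°C.

145.56°C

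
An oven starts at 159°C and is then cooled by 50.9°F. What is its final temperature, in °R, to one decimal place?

727.0°R

The 50.9°F change is an interval, so only the factor 5/9 applies: -50.9 × 5/9 = -28.2778°C.
Final Celsius temperature: 159.0000 - 28.2778 = 130.7222°C.
In Rankine: 130.7222 × 1.8 + 491.67 = 727.0°R.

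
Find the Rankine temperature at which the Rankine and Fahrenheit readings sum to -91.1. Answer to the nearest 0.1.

184.3°R

Let R be the Rankine reading. The Fahrenheit reading is F = 1·R - 459.67.
Require R + F = -91.1: (2)·R - 459.67 = -91.1.
R = (-91.1 + 459.67) / (2) = 184.3.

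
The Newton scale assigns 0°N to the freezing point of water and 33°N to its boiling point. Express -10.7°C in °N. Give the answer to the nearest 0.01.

-3.53°N

Linearly onto the Newton scale: 0 + (-10.7000 / 100) × (33 - 0) = -3.53°N.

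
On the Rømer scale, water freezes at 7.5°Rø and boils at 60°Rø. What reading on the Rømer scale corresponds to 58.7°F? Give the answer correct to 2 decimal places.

First in Celsius: (58.7 - 32) × 5/9 = 14.8333°C.
Linearly onto the Rømer scale: 7.5 + (14.8333 / 100) × (60 - 7.5) = 15.29°Rø.

15.29°Rø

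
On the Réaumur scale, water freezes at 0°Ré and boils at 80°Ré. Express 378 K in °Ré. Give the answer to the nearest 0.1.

83.9°Ré

First in Celsius: 378 - 273.15 = 104.8500°C.
Linearly onto the Réaumur scale: 0 + (104.8500 / 100) × (80 - 0) = 83.9°Ré.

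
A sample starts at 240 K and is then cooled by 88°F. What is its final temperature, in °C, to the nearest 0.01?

-82.04°C

Initial temperature in Celsius: 240 - 273.15 = -33.1500°C.
The 88°F change is an interval, so only the factor 5/9 applies: -88 × 5/9 = -48.8889°C.
Final Celsius temperature: -33.1500 - 48.8889 = -82.0389°C.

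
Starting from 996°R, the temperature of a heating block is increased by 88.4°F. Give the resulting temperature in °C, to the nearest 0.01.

329.29°C

Initial temperature in Celsius: (996 - 491.67) × 5/9 = 280.1833°C.
The 88.4°F change is an interval, so only the factor 5/9 applies: +88.4 × 5/9 = +49.1111°C.
Final Celsius temperature: 280.1833 + 49.1111 = 329.2944°C.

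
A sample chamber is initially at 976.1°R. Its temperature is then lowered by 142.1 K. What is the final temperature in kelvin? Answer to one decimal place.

400.2 K

Initial temperature in Celsius: (976.1 - 491.67) × 5/9 = 269.1278°C.
The 142.1 K change is an interval; Kelvin and Celsius degrees are the same size, so ΔC = -142.1°C.
Final Celsius temperature: 269.1278 - 142.1000 = 127.0278°C.
In kelvin: 127.0278 + 273.15 = 400.2 K.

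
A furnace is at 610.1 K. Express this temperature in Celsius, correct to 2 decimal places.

336.95°C

In Celsius: 610.1 - 273.15 = 336.9500°C.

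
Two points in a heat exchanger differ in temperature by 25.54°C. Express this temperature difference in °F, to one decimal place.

46.0°F

Only the scale ratio 1.8 matters for a change in temperature.
25.54 × 1.8 = 46.0.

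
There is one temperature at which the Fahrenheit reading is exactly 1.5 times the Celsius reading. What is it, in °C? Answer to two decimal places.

-106.67°C

Let C be the Celsius reading. The Fahrenheit reading is F = 1.8·C + 32.
Require F = 1.5·C: 1.8·C + 32 = 1.5·C.
(0.3)·C = -32  ⇒  C = -106.67.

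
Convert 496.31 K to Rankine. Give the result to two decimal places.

In Celsius: 496.31 - 273.15 = 223.1600°C.
In Rankine: 223.1600 × 1.8 + 491.67 = 893.36°R.

893.36°R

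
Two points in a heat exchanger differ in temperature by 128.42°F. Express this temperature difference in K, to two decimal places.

For a temperature interval the offset drops out; only the factor 5/9 applies.
128.42 × 5/9 = 71.34.

71.34 K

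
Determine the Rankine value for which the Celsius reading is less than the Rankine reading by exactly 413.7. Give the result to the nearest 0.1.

Let R be the Rankine reading. The Celsius reading is C = 5/9·R - 273.15.
Require C - R = -413.7: (-4/9)·R - 273.15 = -413.7.
R = (-413.7 + 273.15) / (-4/9) = 316.2.

316.2°R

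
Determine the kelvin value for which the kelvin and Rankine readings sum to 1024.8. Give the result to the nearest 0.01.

366.00 K

Let K be the kelvin reading. The Rankine reading is R = 1.8·K.
Require K + R = 1024.8: (2.8)·K = 1024.8.
K = (1024.8) / (2.8) = 366.00.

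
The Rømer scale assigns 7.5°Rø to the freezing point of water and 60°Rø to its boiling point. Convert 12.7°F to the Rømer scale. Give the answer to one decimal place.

First in Celsius: (12.7 - 32) × 5/9 = -10.7222°C.
Linearly onto the Rømer scale: 7.5 + (-10.7222 / 100) × (60 - 7.5) = 1.9°Rø.

1.9°Rø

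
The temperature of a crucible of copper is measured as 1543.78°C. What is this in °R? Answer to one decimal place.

3270.5°R

In Rankine: 1543.7800 × 1.8 + 491.67 = 3270.5°R.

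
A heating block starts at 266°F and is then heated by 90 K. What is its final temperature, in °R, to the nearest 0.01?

Initial temperature in Celsius: (266 - 32) × 5/9 = 130.0000°C.
The 90 K change is an interval; Kelvin and Celsius degrees are the same size, so ΔC = +90°C.
Final Celsius temperature: 130.0000 + 90.0000 = 220.0000°C.
In Rankine: 220.0000 × 1.8 + 491.67 = 887.67°R.

887.67°R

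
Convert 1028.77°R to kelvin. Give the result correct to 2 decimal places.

571.54 K

In Celsius: (1028.77 - 491.67) × 5/9 = 298.3889°C.
In kelvin: 298.3889 + 273.15 = 571.54 K.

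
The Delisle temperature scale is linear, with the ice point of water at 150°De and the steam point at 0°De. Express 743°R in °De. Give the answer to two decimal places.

First in Celsius: (743 - 491.67) × 5/9 = 139.6278°C.
Linearly onto the Delisle scale: 150 + (139.6278 / 100) × (0 - 150) = -59.44°De.

-59.44°De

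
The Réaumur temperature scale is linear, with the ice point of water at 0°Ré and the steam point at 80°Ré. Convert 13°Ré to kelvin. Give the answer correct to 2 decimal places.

289.40 K

Linear interpolation between the fixed points: C = (13 - 0) × 100 / (80 - 0) = 16.2500°C.
Then 16.2500 + 273.15 = 289.40 K.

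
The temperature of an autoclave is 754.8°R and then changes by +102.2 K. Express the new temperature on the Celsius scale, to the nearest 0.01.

248.38°C

Initial temperature in Celsius: (754.8 - 491.67) × 5/9 = 146.1833°C.
The 102.2 K change is an interval; Kelvin and Celsius degrees are the same size, so ΔC = +102.2°C.
Final Celsius temperature: 146.1833 + 102.2000 = 248.3833°C.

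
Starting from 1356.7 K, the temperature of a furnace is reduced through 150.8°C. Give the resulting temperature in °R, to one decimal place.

Initial temperature in Celsius: 1356.7 - 273.15 = 1083.5500°C.
Final Celsius temperature: 1083.5500 - 150.8000 = 932.7500°C.
In Rankine: 932.7500 × 1.8 + 491.67 = 2170.6°R.

2170.6°R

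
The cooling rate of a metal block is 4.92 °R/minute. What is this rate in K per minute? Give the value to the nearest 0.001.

2.733 K/minute

The quantity depends on a temperature interval, so only the ratio of degree sizes applies; the offset between the scales is irrelevant.
A change of 1°R is a change of 5/9 K, so 4.92 × 5/9 = 2.733.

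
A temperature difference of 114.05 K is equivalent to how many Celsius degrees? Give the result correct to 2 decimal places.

Kelvin and Celsius degrees are the same size, so the interval is unchanged: 114.05.

114.05°C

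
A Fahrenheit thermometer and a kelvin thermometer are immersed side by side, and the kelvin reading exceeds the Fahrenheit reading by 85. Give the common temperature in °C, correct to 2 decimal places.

195.19°C

Let x be the Fahrenheit reading; then the kelvin reading is 5/9·x + 255.372.
(5/9·x + 255.372) - x = 85  ⇒  (-4/9)·x = -170.372  ⇒  x = 383.3375°F.
In Celsius: (383.3375 - 32) × 5/9 = 195.19°C.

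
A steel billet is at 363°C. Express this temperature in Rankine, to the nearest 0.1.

In Rankine: 363.0000 × 1.8 + 491.67 = 1145.1°R.

1145.1°R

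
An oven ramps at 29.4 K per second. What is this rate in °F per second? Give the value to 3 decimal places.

52.920 °F/second

The quantity depends on a temperature interval, so only the ratio of degree sizes applies; the offset between the scales is irrelevant.
A change of 1 K is a change of 1.8°F, so 29.4 × 1.8 = 52.920.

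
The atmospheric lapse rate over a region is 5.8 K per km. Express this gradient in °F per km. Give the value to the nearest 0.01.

10.44 °F/km

Since only a temperature interval is involved, the additive offset between the scales drops out.
A change of 1 K is a change of 1.8°F, so 5.8 × 1.8 = 10.44.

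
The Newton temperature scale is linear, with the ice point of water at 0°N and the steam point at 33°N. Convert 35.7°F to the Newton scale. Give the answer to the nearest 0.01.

0.68°N

First in Celsius: (35.7 - 32) × 5/9 = 2.0556°C.
Linearly onto the Newton scale: 0 + (2.0556 / 100) × (33 - 0) = 0.68°N.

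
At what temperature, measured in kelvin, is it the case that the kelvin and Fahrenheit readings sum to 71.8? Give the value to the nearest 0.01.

189.81 K

Let K be the kelvin reading. The Fahrenheit reading is F = 1.8·K - 459.67.
Require K + F = 71.8: (2.8)·K - 459.67 = 71.8.
K = (71.8 + 459.67) / (2.8) = 189.81.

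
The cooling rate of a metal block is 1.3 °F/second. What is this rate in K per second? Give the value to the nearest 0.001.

0.722 K/second

The quantity depends on a temperature interval, so only the ratio of degree sizes applies; the offset between the scales is irrelevant.
A change of 1°F is a change of 5/9 K, so 1.3 × 5/9 = 0.722.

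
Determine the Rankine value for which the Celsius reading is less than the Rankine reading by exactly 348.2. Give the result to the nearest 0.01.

Let R be the Rankine reading. The Celsius reading is C = 5/9·R - 273.15.
Require C - R = -348.2: (-4/9)·R - 273.15 = -348.2.
R = (-348.2 + 273.15) / (-4/9) = 168.86.

168.86°R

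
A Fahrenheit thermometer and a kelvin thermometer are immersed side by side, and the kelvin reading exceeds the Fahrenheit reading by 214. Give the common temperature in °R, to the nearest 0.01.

552.76°R

Let x be the Fahrenheit reading; then the kelvin reading is 5/9·x + 255.372.
(5/9·x + 255.372) - x = 214  ⇒  (-4/9)·x = -41.3722  ⇒  x = 93.0875°F.
In Celsius: (93.0875 - 32) × 5/9 = 33.9375°C.
In Rankine: 33.9375 × 1.8 + 491.67 = 552.76°R.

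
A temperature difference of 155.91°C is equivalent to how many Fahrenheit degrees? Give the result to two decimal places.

Only the scale ratio 1.8 matters for a change in temperature.
155.91 × 1.8 = 280.64.

280.64°F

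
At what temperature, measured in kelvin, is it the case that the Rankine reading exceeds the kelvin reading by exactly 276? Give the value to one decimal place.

Let K be the kelvin reading. The Rankine reading is R = 1.8·K.
Require R - K = 276: (0.8)·K = 276.
K = (276) / (0.8) = 345.0.

345.0 K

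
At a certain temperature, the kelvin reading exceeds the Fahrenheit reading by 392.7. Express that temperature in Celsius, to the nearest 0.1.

Let x be the kelvin reading; then the Fahrenheit reading is 1.8·x - 459.67.
(1.8·x - 459.67) - x = -392.7  ⇒  (0.8)·x = 66.97  ⇒  x = 83.7125 K.
In Celsius: 83.7125 - 273.15 = -189.4°C.

-189.4°C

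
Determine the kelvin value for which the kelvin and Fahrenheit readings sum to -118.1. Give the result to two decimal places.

121.99 K

Let K be the kelvin reading. The Fahrenheit reading is F = 1.8·K - 459.67.
Require K + F = -118.1: (2.8)·K - 459.67 = -118.1.
K = (-118.1 + 459.67) / (2.8) = 121.99.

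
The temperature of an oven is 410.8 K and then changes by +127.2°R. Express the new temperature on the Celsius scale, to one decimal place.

208.3°C

Initial temperature in Celsius: 410.8 - 273.15 = 137.6500°C.
The 127.2°R change is an interval, so only the factor 5/9 applies: +127.2 × 5/9 = +70.6667°C.
Final Celsius temperature: 137.6500 + 70.6667 = 208.3167°C.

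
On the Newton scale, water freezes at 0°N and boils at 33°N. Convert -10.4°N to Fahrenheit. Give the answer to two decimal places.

Linear interpolation between the fixed points: C = (-10.4 - 0) × 100 / (33 - 0) = -31.5152°C.
Then -31.5152 × 1.8 + 32 = -24.73°F.

-24.73°F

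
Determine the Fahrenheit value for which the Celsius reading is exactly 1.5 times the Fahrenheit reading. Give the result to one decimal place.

Let F be the Fahrenheit reading. The Celsius reading is C = 5/9·F - 17.7778.
Require C = 1.5·F: 5/9·F - 17.7778 = 1.5·F.
(-17/18)·F = 17.7778  ⇒  F = -18.8.

-18.8°F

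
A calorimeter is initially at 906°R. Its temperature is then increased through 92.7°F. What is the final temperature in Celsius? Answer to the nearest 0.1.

281.7°C

Initial temperature in Celsius: (906 - 491.67) × 5/9 = 230.1833°C.
The 92.7°F change is an interval, so only the factor 5/9 applies: +92.7 × 5/9 = +51.5000°C.
Final Celsius temperature: 230.1833 + 51.5000 = 281.6833°C.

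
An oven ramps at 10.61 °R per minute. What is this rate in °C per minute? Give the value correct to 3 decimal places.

5.894 °C/minute

The quantity depends on a temperature interval, so only the ratio of degree sizes applies; the offset between the scales is irrelevant.
A change of 1°R is a change of 5/9°C, so 10.61 × 5/9 = 5.894.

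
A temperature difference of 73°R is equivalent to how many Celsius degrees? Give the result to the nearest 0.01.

Only the scale ratio 5/9 matters for a change in temperature.
73 × 5/9 = 40.56.

40.56°C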